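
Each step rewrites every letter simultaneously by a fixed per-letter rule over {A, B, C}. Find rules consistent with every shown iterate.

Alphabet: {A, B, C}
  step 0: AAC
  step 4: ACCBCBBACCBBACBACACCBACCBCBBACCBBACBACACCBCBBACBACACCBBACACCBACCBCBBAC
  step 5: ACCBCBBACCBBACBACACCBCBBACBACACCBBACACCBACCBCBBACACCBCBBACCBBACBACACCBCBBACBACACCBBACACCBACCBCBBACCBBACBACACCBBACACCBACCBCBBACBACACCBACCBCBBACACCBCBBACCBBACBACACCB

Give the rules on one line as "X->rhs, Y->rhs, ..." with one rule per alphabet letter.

A->AC, B->BAC, C->CB

  step 4 ⇒ step 5: ACCBCBBACCBBACBACACCBACCBCBBACCBBACBACACCBCBBACBACACCBBACACCBACCBCBBAC ⇒ AC·CB·CB·BAC·CB·BAC·BAC·AC·CB·CB·BAC·BAC·AC·CB·BAC·AC·CB·AC·CB·CB·BAC·AC·CB·CB·BAC·CB·BAC·BAC·AC·CB·CB·BAC·BAC·AC·CB·BAC·AC·CB·AC·CB·CB·BAC·CB·BAC·BAC·AC·CB·BAC·AC·CB·AC·CB·CB·BAC·BAC·AC·CB·AC·CB·CB·BAC·AC·CB·CB·BAC·CB·BAC·BAC·AC·CB
    A ↦ AC
    B ↦ BAC
    C ↦ CB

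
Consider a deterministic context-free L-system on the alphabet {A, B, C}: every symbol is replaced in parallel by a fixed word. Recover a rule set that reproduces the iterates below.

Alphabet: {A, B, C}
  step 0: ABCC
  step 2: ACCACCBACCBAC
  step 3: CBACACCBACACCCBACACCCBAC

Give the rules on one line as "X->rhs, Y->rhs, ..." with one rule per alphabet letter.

A->CB, B->C, C->AC

  step 2 ⇒ step 3: ACCACCBACCBAC ⇒ CB·AC·AC·CB·AC·AC·C·CB·AC·AC·C·CB·AC
    A ↦ CB
    B ↦ C
    C ↦ AC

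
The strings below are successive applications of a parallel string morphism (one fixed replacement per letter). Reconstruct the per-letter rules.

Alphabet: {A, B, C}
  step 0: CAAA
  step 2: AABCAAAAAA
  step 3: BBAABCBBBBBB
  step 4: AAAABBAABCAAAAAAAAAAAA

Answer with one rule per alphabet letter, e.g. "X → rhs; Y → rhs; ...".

A->B, B->AA, C->BC

  step 3 ⇒ step 4: BBAABCBBBBBB ⇒ AA·AA·B·B·AA·BC·AA·AA·AA·AA·AA·AA
    A ↦ B
    B ↦ AA
    C ↦ BC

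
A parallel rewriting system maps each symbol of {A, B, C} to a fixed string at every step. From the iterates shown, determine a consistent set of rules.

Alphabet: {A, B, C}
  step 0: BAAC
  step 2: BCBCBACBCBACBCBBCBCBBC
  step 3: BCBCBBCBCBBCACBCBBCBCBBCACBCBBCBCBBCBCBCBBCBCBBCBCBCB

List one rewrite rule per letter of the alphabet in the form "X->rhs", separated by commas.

  step 2 ⇒ step 3: BCBCBACBCBACBCBBCBCBBC ⇒ BC·BCB·BC·BCB·BC·AC·BCB·BC·BCB·BC·AC·BCB·BC·BCB·BC·BC·BCB·BC·BCB·BC·BC·BCB
    A ↦ AC
    B ↦ BC
    C ↦ BCB

A->AC, B->BC, C->BCB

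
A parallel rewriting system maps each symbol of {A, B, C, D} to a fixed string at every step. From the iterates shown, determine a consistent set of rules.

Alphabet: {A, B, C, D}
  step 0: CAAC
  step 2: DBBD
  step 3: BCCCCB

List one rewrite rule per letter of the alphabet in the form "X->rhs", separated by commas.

A->D, B->CC, C->A, D->B

  step 2 ⇒ step 3: DBBD ⇒ B·CC·CC·B
    B ↦ CC
    D ↦ B
    A ↦ D  (constrained at step 0)
    C ↦ A  (constrained at step 0)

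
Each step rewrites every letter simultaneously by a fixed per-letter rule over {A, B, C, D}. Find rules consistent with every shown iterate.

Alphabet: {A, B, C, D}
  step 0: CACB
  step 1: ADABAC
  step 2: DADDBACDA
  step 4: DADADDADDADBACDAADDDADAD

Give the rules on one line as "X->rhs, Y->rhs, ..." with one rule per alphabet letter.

A->D, B->BAC, C->A, D->AD

  step 1 ⇒ step 2: ADABAC ⇒ D·AD·D·BAC·D·A
    A ↦ D
    B ↦ BAC
    C ↦ A
    D ↦ AD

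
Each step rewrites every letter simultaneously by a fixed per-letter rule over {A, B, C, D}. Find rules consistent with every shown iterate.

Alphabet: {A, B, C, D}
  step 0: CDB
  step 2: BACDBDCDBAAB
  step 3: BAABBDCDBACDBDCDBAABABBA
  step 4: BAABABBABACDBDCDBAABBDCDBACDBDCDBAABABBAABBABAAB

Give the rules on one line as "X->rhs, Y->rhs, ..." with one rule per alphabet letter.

  step 3 ⇒ step 4: BAABBDCDBACDBDCDBAABABBA ⇒ BA·AB·AB·BA·BA·CD·BD·CD·BA·AB·BD·CD·BA·CD·BD·CD·BA·AB·AB·BA·AB·BA·BA·AB
    A ↦ AB
    B ↦ BA
    C ↦ BD
    D ↦ CD

A->AB, B->BA, C->BD, D->CD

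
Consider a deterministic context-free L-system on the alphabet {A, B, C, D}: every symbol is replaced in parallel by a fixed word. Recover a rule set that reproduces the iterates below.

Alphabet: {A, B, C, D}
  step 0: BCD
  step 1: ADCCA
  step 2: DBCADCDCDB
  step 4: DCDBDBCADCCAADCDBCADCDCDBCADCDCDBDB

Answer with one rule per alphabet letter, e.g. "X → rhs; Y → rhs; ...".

  step 1 ⇒ step 2: ADCCA ⇒ DB·CA·DC·DC·DB
    A ↦ DB
    C ↦ DC
    D ↦ CA
  step 0 ⇒ step 1: BCD ⇒ A·DC·CA
    B ↦ A

A->DB, B->A, C->DC, D->CA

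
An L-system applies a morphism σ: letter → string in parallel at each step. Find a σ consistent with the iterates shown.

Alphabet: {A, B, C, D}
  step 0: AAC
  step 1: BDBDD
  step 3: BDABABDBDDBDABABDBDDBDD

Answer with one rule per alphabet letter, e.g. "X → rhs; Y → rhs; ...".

A->BD, B->ABA, C->D, D->AC

  step 0 ⇒ step 1: AAC ⇒ BD·BD·D
    A ↦ BD
    C ↦ D
    B ↦ ABA  (constrained at step 1)
    D ↦ AC  (constrained at step 1)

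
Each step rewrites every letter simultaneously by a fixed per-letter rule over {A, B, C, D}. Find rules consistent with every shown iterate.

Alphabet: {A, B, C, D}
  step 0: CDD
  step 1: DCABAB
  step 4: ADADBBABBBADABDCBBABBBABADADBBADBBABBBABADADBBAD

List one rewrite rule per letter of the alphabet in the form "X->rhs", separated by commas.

A->BB, B->AD, C->DC, D->AB

  step 0 ⇒ step 1: CDD ⇒ DC·AB·AB
    C ↦ DC
    D ↦ AB
    A ↦ BB  (constrained at step 1)
    B ↦ AD  (constrained at step 1)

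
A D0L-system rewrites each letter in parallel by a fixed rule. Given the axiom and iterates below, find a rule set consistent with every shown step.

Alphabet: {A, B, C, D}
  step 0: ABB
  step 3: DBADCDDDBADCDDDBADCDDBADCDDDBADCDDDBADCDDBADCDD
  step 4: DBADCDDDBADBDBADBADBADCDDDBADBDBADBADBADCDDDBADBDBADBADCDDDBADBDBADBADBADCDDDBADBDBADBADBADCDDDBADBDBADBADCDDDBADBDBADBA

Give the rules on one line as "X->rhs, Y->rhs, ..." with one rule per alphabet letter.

A->D, B->DCD, C->DB, D->DBA

  step 3 ⇒ step 4: DBADCDDDBADCDDDBADCDDBADCDDDBADCDDDBADCDDBADCDD ⇒ DBA·DCD·D·DBA·DB·DBA·DBA·DBA·DCD·D·DBA·DB·DBA·DBA·DBA·DCD·D·DBA·DB·DBA·DBA·DCD·D·DBA·DB·DBA·DBA·DBA·DCD·D·DBA·DB·DBA·DBA·DBA·DCD·D·DBA·DB·DBA·DBA·DCD·D·DBA·DB·DBA·DBA
    A ↦ D
    B ↦ DCD
    C ↦ DB
    D ↦ DBA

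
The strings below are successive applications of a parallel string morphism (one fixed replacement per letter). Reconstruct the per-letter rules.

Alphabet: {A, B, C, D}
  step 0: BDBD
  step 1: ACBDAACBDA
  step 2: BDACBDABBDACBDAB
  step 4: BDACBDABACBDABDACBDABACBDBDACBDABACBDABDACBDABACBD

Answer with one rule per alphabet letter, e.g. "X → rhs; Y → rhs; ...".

  step 1 ⇒ step 2: ACBDAACBDA ⇒ B·D·AC·BDA·B·B·D·AC·BDA·B
    A ↦ B
    B ↦ AC
    C ↦ D
    D ↦ BDA

A->B, B->AC, C->D, D->BDA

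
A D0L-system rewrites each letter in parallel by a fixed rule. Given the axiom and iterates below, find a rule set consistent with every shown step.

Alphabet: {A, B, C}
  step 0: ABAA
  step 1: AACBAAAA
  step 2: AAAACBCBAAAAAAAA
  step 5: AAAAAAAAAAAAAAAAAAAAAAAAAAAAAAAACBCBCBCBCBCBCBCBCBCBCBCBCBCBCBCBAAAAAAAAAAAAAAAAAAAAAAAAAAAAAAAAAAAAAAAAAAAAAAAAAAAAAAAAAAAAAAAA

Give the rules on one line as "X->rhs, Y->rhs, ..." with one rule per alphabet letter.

A->AA, B->CB, C->CB

  step 1 ⇒ step 2: AACBAAAA ⇒ AA·AA·CB·CB·AA·AA·AA·AA
    A ↦ AA
    B ↦ CB
    C ↦ CB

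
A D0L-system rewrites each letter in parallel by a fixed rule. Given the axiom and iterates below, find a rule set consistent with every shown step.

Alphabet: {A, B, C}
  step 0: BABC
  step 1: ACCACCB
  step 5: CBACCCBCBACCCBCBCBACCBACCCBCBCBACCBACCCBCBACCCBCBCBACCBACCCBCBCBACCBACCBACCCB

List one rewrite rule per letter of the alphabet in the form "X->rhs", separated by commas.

A->C, B->AC, C->CB

  step 0 ⇒ step 1: BABC ⇒ AC·C·AC·CB
    A ↦ C
    B ↦ AC
    C ↦ CB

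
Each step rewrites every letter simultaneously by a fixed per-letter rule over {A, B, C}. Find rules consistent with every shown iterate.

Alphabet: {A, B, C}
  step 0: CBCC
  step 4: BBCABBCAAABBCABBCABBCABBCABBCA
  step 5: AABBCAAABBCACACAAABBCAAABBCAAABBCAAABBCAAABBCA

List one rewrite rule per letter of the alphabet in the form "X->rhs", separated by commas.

  step 4 ⇒ step 5: BBCABBCAAABBCABBCABBCABBCABBCA ⇒ A·A·BB·CA·A·A·BB·CA·CA·CA·A·A·BB·CA·A·A·BB·CA·A·A·BB·CA·A·A·BB·CA·A·A·BB·CA
    A ↦ CA
    B ↦ A
    C ↦ BB

A->CA, B->A, C->BB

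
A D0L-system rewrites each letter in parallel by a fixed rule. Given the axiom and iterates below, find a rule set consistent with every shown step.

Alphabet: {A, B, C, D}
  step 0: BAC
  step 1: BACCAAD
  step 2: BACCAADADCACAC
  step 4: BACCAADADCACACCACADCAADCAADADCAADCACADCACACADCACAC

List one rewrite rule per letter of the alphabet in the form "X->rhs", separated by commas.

  step 1 ⇒ step 2: BACCAAD ⇒ BAC·CA·AD·AD·CA·CA·C
    A ↦ CA
    B ↦ BAC
    C ↦ AD
    D ↦ C

A->CA, B->BAC, C->AD, D->C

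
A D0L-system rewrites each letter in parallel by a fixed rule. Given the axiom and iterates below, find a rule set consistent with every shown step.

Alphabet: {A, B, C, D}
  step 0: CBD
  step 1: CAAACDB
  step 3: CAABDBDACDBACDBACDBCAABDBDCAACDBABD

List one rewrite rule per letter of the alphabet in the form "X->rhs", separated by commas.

  step 0 ⇒ step 1: CBD ⇒ CAA·A·CDB
    B ↦ A
    C ↦ CAA
    D ↦ CDB
    A ↦ BD  (constrained at step 1)

A->BD, B->A, C->CAA, D->CDB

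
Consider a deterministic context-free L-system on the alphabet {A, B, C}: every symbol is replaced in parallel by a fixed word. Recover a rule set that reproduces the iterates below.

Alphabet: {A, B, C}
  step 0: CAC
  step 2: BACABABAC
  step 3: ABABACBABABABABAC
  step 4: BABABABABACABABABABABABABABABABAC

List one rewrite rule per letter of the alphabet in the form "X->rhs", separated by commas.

A->B, B->ABA, C->AC

  step 3 ⇒ step 4: ABABACBABABABABAC ⇒ B·ABA·B·ABA·B·AC·ABA·B·ABA·B·ABA·B·ABA·B·ABA·B·AC
    A ↦ B
    B ↦ ABA
    C ↦ AC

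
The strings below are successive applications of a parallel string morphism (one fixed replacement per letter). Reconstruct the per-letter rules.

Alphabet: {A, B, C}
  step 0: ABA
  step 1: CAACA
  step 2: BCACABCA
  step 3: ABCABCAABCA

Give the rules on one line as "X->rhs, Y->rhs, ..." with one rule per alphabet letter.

A->CA, B->A, C->B

  step 2 ⇒ step 3: BCACABCA ⇒ A·B·CA·B·CA·A·B·CA
    A ↦ CA
    B ↦ A
    C ↦ B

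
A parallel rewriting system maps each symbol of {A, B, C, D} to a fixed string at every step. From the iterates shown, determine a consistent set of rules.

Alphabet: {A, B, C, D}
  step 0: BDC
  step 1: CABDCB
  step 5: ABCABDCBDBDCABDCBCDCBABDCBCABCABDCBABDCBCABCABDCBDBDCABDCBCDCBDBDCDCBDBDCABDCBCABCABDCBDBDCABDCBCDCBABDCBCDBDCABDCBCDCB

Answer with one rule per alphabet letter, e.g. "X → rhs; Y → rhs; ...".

A->DBD, B->C, C->DCB, D->AB

  step 0 ⇒ step 1: BDC ⇒ C·AB·DCB
    B ↦ C
    C ↦ DCB
    D ↦ AB
    A ↦ DBD  (constrained at step 1)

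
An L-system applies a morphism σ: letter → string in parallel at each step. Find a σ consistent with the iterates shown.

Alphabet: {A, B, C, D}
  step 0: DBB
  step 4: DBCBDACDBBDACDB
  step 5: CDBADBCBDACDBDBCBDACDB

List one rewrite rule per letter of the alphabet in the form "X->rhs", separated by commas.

  step 4 ⇒ step 5: DBCBDACDBBDACDB ⇒ C·DB·A·DB·C·BD·A·C·DB·DB·C·BD·A·C·DB
    A ↦ BD
    B ↦ DB
    C ↦ A
    D ↦ C

A->BD, B->DB, C->A, D->C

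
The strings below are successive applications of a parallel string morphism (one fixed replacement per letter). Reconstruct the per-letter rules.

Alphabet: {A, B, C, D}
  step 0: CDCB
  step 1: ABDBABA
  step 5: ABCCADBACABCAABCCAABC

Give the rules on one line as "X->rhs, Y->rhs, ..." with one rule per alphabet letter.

A->C, B->A, C->AB, D->DB

  step 0 ⇒ step 1: CDCB ⇒ AB·DB·AB·A
    B ↦ A
    C ↦ AB
    D ↦ DB
    A ↦ C  (constrained at step 1)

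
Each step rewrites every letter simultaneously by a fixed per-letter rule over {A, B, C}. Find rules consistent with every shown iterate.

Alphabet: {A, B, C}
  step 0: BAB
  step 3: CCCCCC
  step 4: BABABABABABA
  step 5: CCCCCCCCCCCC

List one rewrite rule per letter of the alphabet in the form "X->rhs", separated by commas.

A->C, B->C, C->BA

  step 4 ⇒ step 5: BABABABABABA ⇒ C·C·C·C·C·C·C·C·C·C·C·C
    A ↦ C
    B ↦ C
  step 3 ⇒ step 4: CCCCCC ⇒ BA·BA·BA·BA·BA·BA
    C ↦ BA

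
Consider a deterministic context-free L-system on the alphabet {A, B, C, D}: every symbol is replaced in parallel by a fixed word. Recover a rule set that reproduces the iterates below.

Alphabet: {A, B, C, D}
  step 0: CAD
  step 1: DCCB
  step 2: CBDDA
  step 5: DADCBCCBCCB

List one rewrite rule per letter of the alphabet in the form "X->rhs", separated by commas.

A->C, B->A, C->D, D->CB

  step 1 ⇒ step 2: DCCB ⇒ CB·D·D·A
    B ↦ A
    C ↦ D
    D ↦ CB
  step 0 ⇒ step 1: CAD ⇒ D·C·CB
    A ↦ C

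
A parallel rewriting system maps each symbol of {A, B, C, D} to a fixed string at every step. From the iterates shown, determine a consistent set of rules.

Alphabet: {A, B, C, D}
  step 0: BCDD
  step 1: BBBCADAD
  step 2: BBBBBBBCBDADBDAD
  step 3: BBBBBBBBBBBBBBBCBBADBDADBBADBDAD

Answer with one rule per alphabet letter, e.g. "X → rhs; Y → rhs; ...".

  step 2 ⇒ step 3: BBBBBBBCBDADBDAD ⇒ BB·BB·BB·BB·BB·BB·BB·BC·BB·AD·BD·AD·BB·AD·BD·AD
    A ↦ BD
    B ↦ BB
    C ↦ BC
    D ↦ AD

A->BD, B->BB, C->BC, D->AD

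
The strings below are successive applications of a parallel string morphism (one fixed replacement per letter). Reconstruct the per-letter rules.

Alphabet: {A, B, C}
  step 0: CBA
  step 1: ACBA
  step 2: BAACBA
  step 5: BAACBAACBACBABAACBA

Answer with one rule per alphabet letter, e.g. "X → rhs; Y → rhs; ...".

  step 1 ⇒ step 2: ACBA ⇒ BA·A·C·BA
    A ↦ BA
    B ↦ C
    C ↦ A

A->BA, B->C, C->A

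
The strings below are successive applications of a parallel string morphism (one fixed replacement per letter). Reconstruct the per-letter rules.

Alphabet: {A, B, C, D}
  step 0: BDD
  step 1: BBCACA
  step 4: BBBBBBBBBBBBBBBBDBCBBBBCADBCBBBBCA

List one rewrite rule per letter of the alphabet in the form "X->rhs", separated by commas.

  step 0 ⇒ step 1: BDD ⇒ BB·CA·CA
    B ↦ BB
    D ↦ CA
    A ↦ BC  (constrained at step 1)
    C ↦ D  (constrained at step 1)

A->BC, B->BB, C->D, D->CA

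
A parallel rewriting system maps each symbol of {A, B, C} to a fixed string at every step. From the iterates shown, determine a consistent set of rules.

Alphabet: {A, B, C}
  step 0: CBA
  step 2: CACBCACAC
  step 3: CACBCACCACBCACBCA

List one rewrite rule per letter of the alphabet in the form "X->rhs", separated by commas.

A->CB, B->C, C->CA

  step 2 ⇒ step 3: CACBCACAC ⇒ CA·CB·CA·C·CA·CB·CA·CB·CA
    A ↦ CB
    B ↦ C
    C ↦ CA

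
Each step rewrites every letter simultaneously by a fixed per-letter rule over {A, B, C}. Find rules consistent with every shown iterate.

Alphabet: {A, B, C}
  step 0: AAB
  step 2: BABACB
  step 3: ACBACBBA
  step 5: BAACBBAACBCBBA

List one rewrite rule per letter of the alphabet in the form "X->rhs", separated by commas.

A->CB, B->A, C->B

  step 2 ⇒ step 3: BABACB ⇒ A·CB·A·CB·B·A
    A ↦ CB
    B ↦ A
    C ↦ B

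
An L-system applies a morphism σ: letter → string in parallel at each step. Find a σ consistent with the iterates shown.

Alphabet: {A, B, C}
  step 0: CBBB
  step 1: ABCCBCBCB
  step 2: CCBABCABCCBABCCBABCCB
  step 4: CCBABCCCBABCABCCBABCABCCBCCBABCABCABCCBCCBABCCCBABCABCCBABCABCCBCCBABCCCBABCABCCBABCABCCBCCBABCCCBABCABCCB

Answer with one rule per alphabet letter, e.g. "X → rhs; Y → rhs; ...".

  step 1 ⇒ step 2: ABCCBCBCB ⇒ C·CB·ABC·ABC·CB·ABC·CB·ABC·CB
    A ↦ C
    B ↦ CB
    C ↦ ABC

A->C, B->CB, C->ABC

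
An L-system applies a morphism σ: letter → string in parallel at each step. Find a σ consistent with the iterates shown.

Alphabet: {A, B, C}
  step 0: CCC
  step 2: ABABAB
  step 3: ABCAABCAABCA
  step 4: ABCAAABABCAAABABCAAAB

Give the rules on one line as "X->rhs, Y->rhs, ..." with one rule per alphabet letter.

A->AB, B->CA, C->A

  step 3 ⇒ step 4: ABCAABCAABCA ⇒ AB·CA·A·AB·AB·CA·A·AB·AB·CA·A·AB
    A ↦ AB
    B ↦ CA
    C ↦ A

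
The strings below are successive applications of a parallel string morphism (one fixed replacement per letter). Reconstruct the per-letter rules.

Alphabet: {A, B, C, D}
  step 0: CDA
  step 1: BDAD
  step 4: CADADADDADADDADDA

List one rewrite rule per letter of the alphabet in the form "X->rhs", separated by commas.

A->D, B->CA, C->B, D->DA

  step 0 ⇒ step 1: CDA ⇒ B·DA·D
    A ↦ D
    C ↦ B
    D ↦ DA
    B ↦ CA  (constrained at step 1)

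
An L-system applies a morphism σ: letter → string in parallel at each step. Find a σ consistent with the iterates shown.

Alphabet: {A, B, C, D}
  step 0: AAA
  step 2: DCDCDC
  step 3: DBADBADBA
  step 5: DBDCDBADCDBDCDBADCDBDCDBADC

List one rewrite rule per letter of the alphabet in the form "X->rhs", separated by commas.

  step 2 ⇒ step 3: DCDCDC ⇒ DB·A·DB·A·DB·A
    C ↦ A
    D ↦ DB
    A ↦ B  (constrained at step 0)
    B ↦ DC  (constrained at step 3)

A->B, B->DC, C->A, D->DB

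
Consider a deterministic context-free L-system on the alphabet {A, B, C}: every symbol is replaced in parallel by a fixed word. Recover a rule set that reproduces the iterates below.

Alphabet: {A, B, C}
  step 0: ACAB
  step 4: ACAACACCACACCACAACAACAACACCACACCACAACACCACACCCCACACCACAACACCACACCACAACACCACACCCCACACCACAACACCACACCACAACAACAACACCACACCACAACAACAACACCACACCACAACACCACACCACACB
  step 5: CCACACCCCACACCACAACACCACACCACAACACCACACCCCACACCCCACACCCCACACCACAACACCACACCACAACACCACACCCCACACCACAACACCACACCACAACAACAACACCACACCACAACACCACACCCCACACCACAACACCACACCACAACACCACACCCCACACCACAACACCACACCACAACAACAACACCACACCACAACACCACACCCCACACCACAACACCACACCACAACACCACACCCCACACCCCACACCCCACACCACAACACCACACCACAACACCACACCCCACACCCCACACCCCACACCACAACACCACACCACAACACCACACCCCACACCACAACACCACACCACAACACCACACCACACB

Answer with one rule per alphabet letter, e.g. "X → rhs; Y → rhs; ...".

A->CC, B->CB, C->ACA

  step 4 ⇒ step 5: ACAACACCACACCACAACAACAACACCACACCACAACACCACACCCCACACCACAACACCACACCACAACACCACACCCCACACCACAACACCACACCACAACAACAACACCACACCACAACAACAACACCACACCACAACACCACACCACACB ⇒ CC·ACA·CC·CC·ACA·CC·ACA·ACA·CC·ACA·CC·ACA·ACA·CC·ACA·CC·CC·ACA·CC·CC·ACA·CC·CC·ACA·CC·ACA·ACA·CC·ACA·CC·ACA·ACA·CC·ACA·CC·CC·ACA·CC·ACA·ACA·CC·ACA·CC·ACA·ACA·ACA·ACA·CC·ACA·CC·ACA·ACA·CC·ACA·CC·CC·ACA·CC·ACA·ACA·CC·ACA·CC·ACA·ACA·CC·ACA·CC·CC·ACA·CC·ACA·ACA·CC·ACA·CC·ACA·ACA·ACA·ACA·CC·ACA·CC·ACA·ACA·CC·ACA·CC·CC·ACA·CC·ACA·ACA·CC·ACA·CC·ACA·ACA·CC·ACA·CC·CC·ACA·CC·CC·ACA·CC·CC·ACA·CC·ACA·ACA·CC·ACA·CC·ACA·ACA·CC·ACA·CC·CC·ACA·CC·CC·ACA·CC·CC·ACA·CC·ACA·ACA·CC·ACA·CC·ACA·ACA·CC·ACA·CC·CC·ACA·CC·ACA·ACA·CC·ACA·CC·ACA·ACA·CC·ACA·CC·ACA·CB
    A ↦ CC
    B ↦ CB
    C ↦ ACA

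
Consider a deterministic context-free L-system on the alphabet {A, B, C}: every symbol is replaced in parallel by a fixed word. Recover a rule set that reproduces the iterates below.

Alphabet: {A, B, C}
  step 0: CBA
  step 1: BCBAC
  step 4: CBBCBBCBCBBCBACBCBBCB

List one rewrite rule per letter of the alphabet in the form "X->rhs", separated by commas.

  step 0 ⇒ step 1: CBA ⇒ B·CB·AC
    A ↦ AC
    B ↦ CB
    C ↦ B

A->AC, B->CB, C->B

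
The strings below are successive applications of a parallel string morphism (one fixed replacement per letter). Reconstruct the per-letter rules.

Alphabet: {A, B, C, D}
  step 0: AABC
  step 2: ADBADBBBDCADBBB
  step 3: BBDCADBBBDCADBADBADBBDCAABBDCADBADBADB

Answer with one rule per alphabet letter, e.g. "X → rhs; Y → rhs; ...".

  step 2 ⇒ step 3: ADBADBBBDCADBBB ⇒ B·BDC·ADB·B·BDC·ADB·ADB·ADB·BDC·AA·B·BDC·ADB·ADB·ADB
    A ↦ B
    B ↦ ADB
    C ↦ AA
    D ↦ BDC

A->B, B->ADB, C->AA, D->BDC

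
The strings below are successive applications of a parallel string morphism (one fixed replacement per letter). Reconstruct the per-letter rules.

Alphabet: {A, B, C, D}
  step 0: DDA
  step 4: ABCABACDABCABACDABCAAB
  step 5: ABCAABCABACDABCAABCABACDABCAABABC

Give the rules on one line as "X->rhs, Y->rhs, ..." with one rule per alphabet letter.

A->AB, B->C, C->A, D->CD

  step 4 ⇒ step 5: ABCABACDABCABACDABCAAB ⇒ AB·C·A·AB·C·AB·A·CD·AB·C·A·AB·C·AB·A·CD·AB·C·A·AB·AB·C
    A ↦ AB
    B ↦ C
    C ↦ A
    D ↦ CD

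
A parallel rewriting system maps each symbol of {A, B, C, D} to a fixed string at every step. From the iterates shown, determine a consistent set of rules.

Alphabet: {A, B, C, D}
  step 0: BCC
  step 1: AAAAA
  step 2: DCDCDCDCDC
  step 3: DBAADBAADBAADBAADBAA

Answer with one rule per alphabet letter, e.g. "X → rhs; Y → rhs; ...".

  step 2 ⇒ step 3: DCDCDCDCDC ⇒ DB·AA·DB·AA·DB·AA·DB·AA·DB·AA
    C ↦ AA
    D ↦ DB
  step 1 ⇒ step 2: AAAAA ⇒ DC·DC·DC·DC·DC
    A ↦ DC
  step 0 ⇒ step 1: BCC ⇒ A·AA·AA
    B ↦ A

A->DC, B->A, C->AA, D->DB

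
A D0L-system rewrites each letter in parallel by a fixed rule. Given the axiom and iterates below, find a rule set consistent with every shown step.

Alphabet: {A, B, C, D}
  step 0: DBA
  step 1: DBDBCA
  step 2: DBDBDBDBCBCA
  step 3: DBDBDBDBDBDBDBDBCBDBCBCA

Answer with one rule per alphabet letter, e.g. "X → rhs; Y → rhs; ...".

  step 2 ⇒ step 3: DBDBDBDBCBCA ⇒ DB·DB·DB·DB·DB·DB·DB·DB·CB·DB·CB·CA
    A ↦ CA
    B ↦ DB
    C ↦ CB
    D ↦ DB

A->CA, B->DB, C->CB, D->DB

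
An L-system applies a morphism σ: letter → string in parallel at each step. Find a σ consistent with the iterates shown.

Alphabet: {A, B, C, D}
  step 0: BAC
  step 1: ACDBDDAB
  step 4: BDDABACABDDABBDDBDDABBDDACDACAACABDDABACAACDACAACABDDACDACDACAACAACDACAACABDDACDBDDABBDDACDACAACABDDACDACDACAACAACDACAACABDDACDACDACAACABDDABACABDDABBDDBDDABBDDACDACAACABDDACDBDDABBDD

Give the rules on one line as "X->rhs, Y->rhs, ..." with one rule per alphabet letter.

  step 0 ⇒ step 1: BAC ⇒ ACD·BDD·AB
    A ↦ BDD
    B ↦ ACD
    C ↦ AB
    D ↦ ACA  (constrained at step 1)

A->BDD, B->ACD, C->AB, D->ACA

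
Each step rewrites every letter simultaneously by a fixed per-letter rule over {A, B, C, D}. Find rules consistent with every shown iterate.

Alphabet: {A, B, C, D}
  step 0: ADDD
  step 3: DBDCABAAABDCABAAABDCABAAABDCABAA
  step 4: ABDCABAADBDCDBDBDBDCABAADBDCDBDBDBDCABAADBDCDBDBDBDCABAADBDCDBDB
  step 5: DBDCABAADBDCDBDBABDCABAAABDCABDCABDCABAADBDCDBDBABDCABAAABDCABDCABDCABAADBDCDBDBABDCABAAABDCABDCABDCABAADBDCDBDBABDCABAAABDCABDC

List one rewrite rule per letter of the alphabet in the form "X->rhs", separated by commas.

A->DB, B->DC, C->AA, D->AB

  step 4 ⇒ step 5: ABDCABAADBDCDBDBDBDCABAADBDCDBDBDBDCABAADBDCDBDBDBDCABAADBDCDBDB ⇒ DB·DC·AB·AA·DB·DC·DB·DB·AB·DC·AB·AA·AB·DC·AB·DC·AB·DC·AB·AA·DB·DC·DB·DB·AB·DC·AB·AA·AB·DC·AB·DC·AB·DC·AB·AA·DB·DC·DB·DB·AB·DC·AB·AA·AB·DC·AB·DC·AB·DC·AB·AA·DB·DC·DB·DB·AB·DC·AB·AA·AB·DC·AB·DC
    A ↦ DB
    B ↦ DC
    C ↦ AA
    D ↦ AB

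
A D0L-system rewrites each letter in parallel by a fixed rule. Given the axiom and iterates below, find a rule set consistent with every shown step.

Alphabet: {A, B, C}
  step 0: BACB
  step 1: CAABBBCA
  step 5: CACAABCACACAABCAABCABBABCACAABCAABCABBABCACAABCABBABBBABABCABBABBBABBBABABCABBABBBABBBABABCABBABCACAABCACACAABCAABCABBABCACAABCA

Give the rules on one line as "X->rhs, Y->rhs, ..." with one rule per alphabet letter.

A->AB, B->CA, C->BB

  step 0 ⇒ step 1: BACB ⇒ CA·AB·BB·CA
    A ↦ AB
    B ↦ CA
    C ↦ BB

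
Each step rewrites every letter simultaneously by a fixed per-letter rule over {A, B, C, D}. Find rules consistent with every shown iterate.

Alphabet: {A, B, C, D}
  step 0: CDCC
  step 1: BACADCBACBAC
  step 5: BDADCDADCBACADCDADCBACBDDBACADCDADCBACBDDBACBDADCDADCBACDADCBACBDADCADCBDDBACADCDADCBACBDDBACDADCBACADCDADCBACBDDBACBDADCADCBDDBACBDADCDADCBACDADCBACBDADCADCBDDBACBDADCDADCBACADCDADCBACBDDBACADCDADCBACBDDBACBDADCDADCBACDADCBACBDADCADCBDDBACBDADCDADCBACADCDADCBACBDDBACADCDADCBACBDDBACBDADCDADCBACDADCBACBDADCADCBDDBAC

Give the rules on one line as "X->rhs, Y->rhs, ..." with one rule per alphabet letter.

A->D, B->BD, C->BAC, D->ADC

  step 0 ⇒ step 1: CDCC ⇒ BAC·ADC·BAC·BAC
    C ↦ BAC
    D ↦ ADC
    A ↦ D  (constrained at step 1)
    B ↦ BD  (constrained at step 1)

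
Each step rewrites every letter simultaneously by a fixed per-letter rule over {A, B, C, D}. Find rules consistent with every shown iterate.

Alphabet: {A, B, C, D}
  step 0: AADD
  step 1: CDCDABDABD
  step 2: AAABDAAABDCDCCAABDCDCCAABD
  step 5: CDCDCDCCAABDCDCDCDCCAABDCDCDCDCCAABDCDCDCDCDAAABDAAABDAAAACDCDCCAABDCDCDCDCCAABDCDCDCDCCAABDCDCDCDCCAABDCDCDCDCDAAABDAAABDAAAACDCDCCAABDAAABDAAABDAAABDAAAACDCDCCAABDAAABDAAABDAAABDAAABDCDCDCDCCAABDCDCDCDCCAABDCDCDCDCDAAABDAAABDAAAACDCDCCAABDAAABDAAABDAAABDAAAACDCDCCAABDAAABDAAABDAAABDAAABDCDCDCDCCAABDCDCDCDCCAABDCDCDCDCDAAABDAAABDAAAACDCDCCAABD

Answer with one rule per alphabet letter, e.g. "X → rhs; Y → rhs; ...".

  step 1 ⇒ step 2: CDCDABDABD ⇒ AA·ABD·AA·ABD·CD·CCA·ABD·CD·CCA·ABD
    A ↦ CD
    B ↦ CCA
    C ↦ AA
    D ↦ ABD

A->CD, B->CCA, C->AA, D->ABD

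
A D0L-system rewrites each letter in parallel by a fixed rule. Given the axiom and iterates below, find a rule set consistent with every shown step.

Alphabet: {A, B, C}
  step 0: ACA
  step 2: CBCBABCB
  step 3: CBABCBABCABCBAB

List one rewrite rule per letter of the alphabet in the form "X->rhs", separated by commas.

A->C, B->AB, C->CB

  step 2 ⇒ step 3: CBCBABCB ⇒ CB·AB·CB·AB·C·AB·CB·AB
    A ↦ C
    B ↦ AB
    C ↦ CB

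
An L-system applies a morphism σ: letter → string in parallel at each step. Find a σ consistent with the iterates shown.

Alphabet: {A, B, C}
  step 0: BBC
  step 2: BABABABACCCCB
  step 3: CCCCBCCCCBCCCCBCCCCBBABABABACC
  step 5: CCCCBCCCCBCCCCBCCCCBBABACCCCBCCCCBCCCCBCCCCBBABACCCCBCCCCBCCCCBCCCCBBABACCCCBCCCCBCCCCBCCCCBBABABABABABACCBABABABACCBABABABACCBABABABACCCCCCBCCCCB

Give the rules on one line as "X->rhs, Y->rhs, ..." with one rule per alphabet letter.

  step 2 ⇒ step 3: BABABABACCCCB ⇒ CC·CCB·CC·CCB·CC·CCB·CC·CCB·BA·BA·BA·BA·CC
    A ↦ CCB
    B ↦ CC
    C ↦ BA

A->CCB, B->CC, C->BA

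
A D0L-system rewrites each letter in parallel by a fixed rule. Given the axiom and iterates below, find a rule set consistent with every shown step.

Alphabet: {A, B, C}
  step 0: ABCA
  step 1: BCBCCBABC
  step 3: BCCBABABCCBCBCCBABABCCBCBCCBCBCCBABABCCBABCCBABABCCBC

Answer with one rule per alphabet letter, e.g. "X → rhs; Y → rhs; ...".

  step 0 ⇒ step 1: ABCA ⇒ BC·BCC·BA·BC
    A ↦ BC
    B ↦ BCC
    C ↦ BA

A->BC, B->BCC, C->BA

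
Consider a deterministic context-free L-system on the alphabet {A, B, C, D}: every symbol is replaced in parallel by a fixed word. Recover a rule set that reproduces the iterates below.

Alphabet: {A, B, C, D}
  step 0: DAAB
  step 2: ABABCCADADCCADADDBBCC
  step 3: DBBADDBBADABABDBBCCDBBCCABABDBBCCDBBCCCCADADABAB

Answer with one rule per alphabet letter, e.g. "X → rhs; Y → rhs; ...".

A->DBB, B->AD, C->AB, D->CC

  step 2 ⇒ step 3: ABABCCADADCCADADDBBCC ⇒ DBB·AD·DBB·AD·AB·AB·DBB·CC·DBB·CC·AB·AB·DBB·CC·DBB·CC·CC·AD·AD·AB·AB
    A ↦ DBB
    B ↦ AD
    C ↦ AB
    D ↦ CC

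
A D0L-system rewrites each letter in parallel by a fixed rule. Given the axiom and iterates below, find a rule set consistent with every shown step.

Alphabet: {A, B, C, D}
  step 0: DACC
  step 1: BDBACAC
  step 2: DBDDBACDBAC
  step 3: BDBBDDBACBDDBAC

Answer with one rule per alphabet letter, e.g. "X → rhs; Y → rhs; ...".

  step 2 ⇒ step 3: DBDDBACDBAC ⇒ B·D·B·B·D·DB·AC·B·D·DB·AC
    A ↦ DB
    B ↦ D
    C ↦ AC
    D ↦ B

A->DB, B->D, C->AC, D->B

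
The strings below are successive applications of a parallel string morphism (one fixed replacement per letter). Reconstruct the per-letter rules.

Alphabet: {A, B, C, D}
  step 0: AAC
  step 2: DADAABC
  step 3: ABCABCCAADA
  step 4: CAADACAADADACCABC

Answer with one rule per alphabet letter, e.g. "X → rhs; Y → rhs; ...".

A->C, B->AA, C->DA, D->AB

  step 3 ⇒ step 4: ABCABCCAADA ⇒ C·AA·DA·C·AA·DA·DA·C·C·AB·C
    A ↦ C
    B ↦ AA
    C ↦ DA
    D ↦ AB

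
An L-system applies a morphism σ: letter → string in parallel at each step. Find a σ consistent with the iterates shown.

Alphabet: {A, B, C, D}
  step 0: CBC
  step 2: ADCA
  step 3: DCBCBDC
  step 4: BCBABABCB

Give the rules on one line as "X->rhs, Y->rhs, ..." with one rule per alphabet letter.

A->DC, B->A, C->B, D->BC

  step 3 ⇒ step 4: DCBCBDC ⇒ BC·B·A·B·A·BC·B
    B ↦ A
    C ↦ B
    D ↦ BC
  step 2 ⇒ step 3: ADCA ⇒ DC·BC·B·DC
    A ↦ DC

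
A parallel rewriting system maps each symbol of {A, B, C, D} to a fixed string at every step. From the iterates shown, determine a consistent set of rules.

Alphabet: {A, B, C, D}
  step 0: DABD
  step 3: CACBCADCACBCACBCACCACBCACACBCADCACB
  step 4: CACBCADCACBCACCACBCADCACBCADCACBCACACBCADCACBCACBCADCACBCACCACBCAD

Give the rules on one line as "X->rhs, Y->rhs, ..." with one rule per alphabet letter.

  step 3 ⇒ step 4: CACBCADCACBCACBCACCACBCACACBCADCACB ⇒ CA·CB·CA·D·CA·CB·CAC·CA·CB·CA·D·CA·CB·CA·D·CA·CB·CA·CA·CB·CA·D·CA·CB·CA·CB·CA·D·CA·CB·CAC·CA·CB·CA·D
    A ↦ CB
    B ↦ D
    C ↦ CA
    D ↦ CAC

A->CB, B->D, C->CA, D->CAC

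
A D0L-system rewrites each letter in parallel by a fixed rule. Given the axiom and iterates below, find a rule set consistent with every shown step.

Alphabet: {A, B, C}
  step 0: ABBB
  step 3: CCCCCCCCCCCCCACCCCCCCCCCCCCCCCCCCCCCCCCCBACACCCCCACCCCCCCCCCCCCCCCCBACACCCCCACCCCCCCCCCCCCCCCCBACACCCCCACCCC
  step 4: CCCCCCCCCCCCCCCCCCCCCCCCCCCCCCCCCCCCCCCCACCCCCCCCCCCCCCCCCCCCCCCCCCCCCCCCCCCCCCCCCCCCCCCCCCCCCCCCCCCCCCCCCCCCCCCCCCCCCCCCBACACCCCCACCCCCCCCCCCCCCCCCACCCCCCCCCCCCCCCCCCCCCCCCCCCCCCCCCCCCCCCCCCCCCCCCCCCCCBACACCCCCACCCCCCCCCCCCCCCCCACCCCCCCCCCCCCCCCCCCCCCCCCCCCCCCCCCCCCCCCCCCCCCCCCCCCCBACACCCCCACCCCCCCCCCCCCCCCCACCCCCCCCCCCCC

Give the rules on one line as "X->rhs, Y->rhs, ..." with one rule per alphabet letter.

  step 3 ⇒ step 4: CCCCCCCCCCCCCACCCCCCCCCCCCCCCCCCCCCCCCCCBACACCCCCACCCCCCCCCCCCCCCCCBACACCCCCACCCCCCCCCCCCCCCCCBACACCCCCACCCC ⇒ CCC·CCC·CCC·CCC·CCC·CCC·CCC·CCC·CCC·CCC·CCC·CCC·CCC·CAC·CCC·CCC·CCC·CCC·CCC·CCC·CCC·CCC·CCC·CCC·CCC·CCC·CCC·CCC·CCC·CCC·CCC·CCC·CCC·CCC·CCC·CCC·CCC·CCC·CCC·CCC·CBA·CAC·CCC·CAC·CCC·CCC·CCC·CCC·CCC·CAC·CCC·CCC·CCC·CCC·CCC·CCC·CCC·CCC·CCC·CCC·CCC·CCC·CCC·CCC·CCC·CCC·CCC·CBA·CAC·CCC·CAC·CCC·CCC·CCC·CCC·CCC·CAC·CCC·CCC·CCC·CCC·CCC·CCC·CCC·CCC·CCC·CCC·CCC·CCC·CCC·CCC·CCC·CCC·CCC·CBA·CAC·CCC·CAC·CCC·CCC·CCC·CCC·CCC·CAC·CCC·CCC·CCC·CCC
    A ↦ CAC
    B ↦ CBA
    C ↦ CCC

A->CAC, B->CBA, C->CCC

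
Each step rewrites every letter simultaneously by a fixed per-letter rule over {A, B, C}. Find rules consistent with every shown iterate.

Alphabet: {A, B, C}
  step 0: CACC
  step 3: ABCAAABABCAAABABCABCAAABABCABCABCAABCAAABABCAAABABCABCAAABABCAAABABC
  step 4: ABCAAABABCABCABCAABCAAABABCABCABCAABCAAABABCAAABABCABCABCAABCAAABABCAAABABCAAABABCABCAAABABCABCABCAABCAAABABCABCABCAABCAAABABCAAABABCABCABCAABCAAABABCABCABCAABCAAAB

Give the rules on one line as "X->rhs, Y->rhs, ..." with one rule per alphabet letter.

  step 3 ⇒ step 4: ABCAAABABCAAABABCABCAAABABCABCABCAABCAAABABCAAABABCABCAAABABCAAABABC ⇒ ABC·A·AAB·ABC·ABC·ABC·A·ABC·A·AAB·ABC·ABC·ABC·A·ABC·A·AAB·ABC·A·AAB·ABC·ABC·ABC·A·ABC·A·AAB·ABC·A·AAB·ABC·A·AAB·ABC·ABC·A·AAB·ABC·ABC·ABC·A·ABC·A·AAB·ABC·ABC·ABC·A·ABC·A·AAB·ABC·A·AAB·ABC·ABC·ABC·A·ABC·A·AAB·ABC·ABC·ABC·A·ABC·A·AAB
    A ↦ ABC
    B ↦ A
    C ↦ AAB

A->ABC, B->A, C->AAB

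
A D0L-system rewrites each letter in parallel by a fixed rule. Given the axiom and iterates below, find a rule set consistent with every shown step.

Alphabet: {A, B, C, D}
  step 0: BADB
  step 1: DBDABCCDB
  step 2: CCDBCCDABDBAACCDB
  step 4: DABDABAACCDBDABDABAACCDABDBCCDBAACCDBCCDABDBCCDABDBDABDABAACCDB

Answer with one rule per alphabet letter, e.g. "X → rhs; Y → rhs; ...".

  step 1 ⇒ step 2: DBDABCCDB ⇒ CC·DB·CC·DAB·DB·A·A·CC·DB
    A ↦ DAB
    B ↦ DB
    C ↦ A
    D ↦ CC

A->DAB, B->DB, C->A, D->CC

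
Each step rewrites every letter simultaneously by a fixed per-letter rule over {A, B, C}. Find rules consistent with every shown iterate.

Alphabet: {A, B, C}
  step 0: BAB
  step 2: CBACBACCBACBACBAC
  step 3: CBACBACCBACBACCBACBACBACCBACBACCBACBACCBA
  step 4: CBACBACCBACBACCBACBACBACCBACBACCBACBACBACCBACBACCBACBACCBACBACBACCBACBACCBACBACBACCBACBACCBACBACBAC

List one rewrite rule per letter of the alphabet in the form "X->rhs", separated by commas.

A->C, B->CBA, C->CBA

  step 3 ⇒ step 4: CBACBACCBACBACCBACBACBACCBACBACCBACBACCBA ⇒ CBA·CBA·C·CBA·CBA·C·CBA·CBA·CBA·C·CBA·CBA·C·CBA·CBA·CBA·C·CBA·CBA·C·CBA·CBA·C·CBA·CBA·CBA·C·CBA·CBA·C·CBA·CBA·CBA·C·CBA·CBA·C·CBA·CBA·CBA·C
    A ↦ C
    B ↦ CBA
    C ↦ CBA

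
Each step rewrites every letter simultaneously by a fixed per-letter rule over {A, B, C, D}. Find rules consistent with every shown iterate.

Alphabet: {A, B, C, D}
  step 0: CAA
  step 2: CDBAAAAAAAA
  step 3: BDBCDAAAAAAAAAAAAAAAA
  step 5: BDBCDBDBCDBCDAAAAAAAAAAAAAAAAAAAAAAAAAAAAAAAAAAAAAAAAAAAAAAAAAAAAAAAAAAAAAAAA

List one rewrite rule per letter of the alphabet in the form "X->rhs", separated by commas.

  step 2 ⇒ step 3: CDBAAAAAAAA ⇒ BD·B·CD·AA·AA·AA·AA·AA·AA·AA·AA
    A ↦ AA
    B ↦ CD
    C ↦ BD
    D ↦ B

A->AA, B->CD, C->BD, D->B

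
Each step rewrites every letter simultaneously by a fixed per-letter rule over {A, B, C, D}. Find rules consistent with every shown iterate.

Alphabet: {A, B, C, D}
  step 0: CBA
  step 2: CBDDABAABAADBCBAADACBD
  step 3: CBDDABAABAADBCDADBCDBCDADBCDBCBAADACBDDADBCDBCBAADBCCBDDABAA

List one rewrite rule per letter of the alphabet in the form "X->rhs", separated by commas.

  step 2 ⇒ step 3: CBDDABAABAADBCBAADACBD ⇒ CBD·DA·BAA·BAA·DBC·DA·DBC·DBC·DA·DBC·DBC·BAA·DA·CBD·DA·DBC·DBC·BAA·DBC·CBD·DA·BAA
    A ↦ DBC
    B ↦ DA
    C ↦ CBD
    D ↦ BAA

A->DBC, B->DA, C->CBD, D->BAA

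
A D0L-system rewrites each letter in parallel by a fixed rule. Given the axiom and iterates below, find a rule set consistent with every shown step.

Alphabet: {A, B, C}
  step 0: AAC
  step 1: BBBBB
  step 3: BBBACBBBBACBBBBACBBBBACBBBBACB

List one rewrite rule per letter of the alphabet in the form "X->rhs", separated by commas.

  step 0 ⇒ step 1: AAC ⇒ BB·BB·B
    A ↦ BB
    C ↦ B
    B ↦ ACB  (constrained at step 1)

A->BB, B->ACB, C->B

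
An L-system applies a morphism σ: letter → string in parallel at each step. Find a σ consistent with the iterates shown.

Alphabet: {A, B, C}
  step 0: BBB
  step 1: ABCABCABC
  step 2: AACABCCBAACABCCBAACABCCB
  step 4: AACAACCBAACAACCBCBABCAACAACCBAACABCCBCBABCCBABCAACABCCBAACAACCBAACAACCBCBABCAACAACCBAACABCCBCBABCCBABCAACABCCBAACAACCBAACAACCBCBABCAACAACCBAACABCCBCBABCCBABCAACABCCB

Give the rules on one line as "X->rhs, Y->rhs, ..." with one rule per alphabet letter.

A->AAC, B->ABC, C->CB

  step 1 ⇒ step 2: ABCABCABC ⇒ AAC·ABC·CB·AAC·ABC·CB·AAC·ABC·CB
    A ↦ AAC
    B ↦ ABC
    C ↦ CB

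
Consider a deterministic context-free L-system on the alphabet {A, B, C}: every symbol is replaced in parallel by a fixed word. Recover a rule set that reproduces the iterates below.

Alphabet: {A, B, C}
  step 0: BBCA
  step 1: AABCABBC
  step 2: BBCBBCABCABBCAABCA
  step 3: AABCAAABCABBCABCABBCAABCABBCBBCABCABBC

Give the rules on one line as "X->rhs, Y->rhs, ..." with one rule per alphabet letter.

A->BBC, B->A, C->BCA

  step 2 ⇒ step 3: BBCBBCABCABBCAABCA ⇒ A·A·BCA·A·A·BCA·BBC·A·BCA·BBC·A·A·BCA·BBC·BBC·A·BCA·BBC
    A ↦ BBC
    B ↦ A
    C ↦ BCA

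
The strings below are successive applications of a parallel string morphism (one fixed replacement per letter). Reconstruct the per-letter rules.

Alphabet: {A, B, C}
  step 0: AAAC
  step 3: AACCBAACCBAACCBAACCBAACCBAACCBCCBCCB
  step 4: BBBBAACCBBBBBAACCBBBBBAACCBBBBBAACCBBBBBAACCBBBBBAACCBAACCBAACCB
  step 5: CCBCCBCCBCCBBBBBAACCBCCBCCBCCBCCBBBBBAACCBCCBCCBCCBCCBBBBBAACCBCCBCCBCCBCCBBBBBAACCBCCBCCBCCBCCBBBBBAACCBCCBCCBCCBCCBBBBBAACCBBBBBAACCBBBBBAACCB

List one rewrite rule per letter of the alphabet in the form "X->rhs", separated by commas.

  step 4 ⇒ step 5: BBBBAACCBBBBBAACCBBBBBAACCBBBBBAACCBBBBBAACCBBBBBAACCBAACCBAACCB ⇒ CCB·CCB·CCB·CCB·BB·BB·A·A·CCB·CCB·CCB·CCB·CCB·BB·BB·A·A·CCB·CCB·CCB·CCB·CCB·BB·BB·A·A·CCB·CCB·CCB·CCB·CCB·BB·BB·A·A·CCB·CCB·CCB·CCB·CCB·BB·BB·A·A·CCB·CCB·CCB·CCB·CCB·BB·BB·A·A·CCB·BB·BB·A·A·CCB·BB·BB·A·A·CCB
    A ↦ BB
    B ↦ CCB
    C ↦ A

A->BB, B->CCB, C->A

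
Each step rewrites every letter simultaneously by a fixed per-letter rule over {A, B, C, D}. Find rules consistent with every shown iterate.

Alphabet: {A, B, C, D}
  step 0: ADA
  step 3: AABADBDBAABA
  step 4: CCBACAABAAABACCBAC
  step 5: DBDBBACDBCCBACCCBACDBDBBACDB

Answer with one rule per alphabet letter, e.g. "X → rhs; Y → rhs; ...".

  step 4 ⇒ step 5: CCBACAABAAABACCBAC ⇒ DB·DB·BA·C·DB·C·C·BA·C·C·C·BA·C·DB·DB·BA·C·DB
    A ↦ C
    B ↦ BA
    C ↦ DB
  step 3 ⇒ step 4: AABADBDBAABA ⇒ C·C·BA·C·AA·BA·AA·BA·C·C·BA·C
    D ↦ AA

A->C, B->BA, C->DB, D->AA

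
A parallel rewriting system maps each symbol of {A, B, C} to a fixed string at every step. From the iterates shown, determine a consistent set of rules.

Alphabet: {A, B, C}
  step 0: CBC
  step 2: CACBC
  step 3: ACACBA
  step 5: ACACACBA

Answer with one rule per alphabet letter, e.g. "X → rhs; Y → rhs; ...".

A->C, B->CB, C->A

  step 2 ⇒ step 3: CACBC ⇒ A·C·A·CB·A
    A ↦ C
    B ↦ CB
    C ↦ A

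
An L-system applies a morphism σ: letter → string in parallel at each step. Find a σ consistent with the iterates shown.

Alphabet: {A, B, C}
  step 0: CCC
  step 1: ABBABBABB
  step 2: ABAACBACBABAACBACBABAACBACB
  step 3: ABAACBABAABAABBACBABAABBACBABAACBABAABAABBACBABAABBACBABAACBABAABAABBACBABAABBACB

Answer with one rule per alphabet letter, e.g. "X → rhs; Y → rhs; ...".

A->ABA, B->ACB, C->ABB

  step 2 ⇒ step 3: ABAACBACBABAACBACBABAACBACB ⇒ ABA·ACB·ABA·ABA·ABB·ACB·ABA·ABB·ACB·ABA·ACB·ABA·ABA·ABB·ACB·ABA·ABB·ACB·ABA·ACB·ABA·ABA·ABB·ACB·ABA·ABB·ACB
    A ↦ ABA
    B ↦ ACB
    C ↦ ABB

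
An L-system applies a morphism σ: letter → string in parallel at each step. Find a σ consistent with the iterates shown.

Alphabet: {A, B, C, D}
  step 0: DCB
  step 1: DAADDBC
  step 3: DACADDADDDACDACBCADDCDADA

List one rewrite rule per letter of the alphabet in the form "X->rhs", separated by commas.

A->C, B->BC, C->ADD, D->DA

  step 0 ⇒ step 1: DCB ⇒ DA·ADD·BC
    B ↦ BC
    C ↦ ADD
    D ↦ DA
    A ↦ C  (constrained at step 1)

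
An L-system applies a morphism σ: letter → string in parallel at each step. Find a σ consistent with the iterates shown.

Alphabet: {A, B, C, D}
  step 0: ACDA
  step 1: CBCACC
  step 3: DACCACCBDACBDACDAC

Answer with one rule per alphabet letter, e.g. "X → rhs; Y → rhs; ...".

  step 0 ⇒ step 1: ACDA ⇒ C·B·CAC·C
    A ↦ C
    C ↦ B
    D ↦ CAC
    B ↦ DAC  (constrained at step 1)

A->C, B->DAC, C->B, D->CAC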